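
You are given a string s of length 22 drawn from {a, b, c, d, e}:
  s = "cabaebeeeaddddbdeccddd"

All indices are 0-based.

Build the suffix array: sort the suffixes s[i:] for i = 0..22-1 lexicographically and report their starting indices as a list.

[1, 9, 3, 2, 14, 5, 0, 17, 18, 21, 13, 20, 12, 19, 11, 10, 15, 8, 4, 16, 7, 6]

rank | idx | suffix
   0 |   1 | abaebeeeaddddbdeccddd
   1 |   9 | addddbdeccddd
   2 |   3 | aebeeeaddddbdeccddd
   3 |   2 | baebeeeaddddbdeccddd
   4 |  14 | bdeccddd
   5 |   5 | beeeaddddbdeccddd
   6 |   0 | cabaebeeeaddddbdeccddd
   7 |  17 | ccddd
   8 |  18 | cddd
   9 |  21 | d
  10 |  13 | dbdeccddd
  11 |  20 | dd
  12 |  12 | ddbdeccddd
  13 |  19 | ddd
  14 |  11 | dddbdeccddd
  15 |  10 | ddddbdeccddd
  16 |  15 | deccddd
  17 |   8 | eaddddbdeccddd
  18 |   4 | ebeeeaddddbdeccddd
  19 |  16 | eccddd
  20 |   7 | eeaddddbdeccddd
  21 |   6 | eeeaddddbdeccddd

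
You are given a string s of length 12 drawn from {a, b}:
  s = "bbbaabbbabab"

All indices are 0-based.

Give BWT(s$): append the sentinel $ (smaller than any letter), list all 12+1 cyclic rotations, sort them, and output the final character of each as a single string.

bbbbaababbb$a

rank  rotation       last
    0  $bbbaabbbabab  b
    1  aabbbabab$bbb  b
    2  ab$bbbaabbbab  b
    3  abab$bbbaabbb  b
    4  abbbabab$bbba  a
    5  b$bbbaabbbaba  a
    6  baabbbabab$bb  b
    7  bab$bbbaabbba  a
    8  babab$bbbaabb  b
    9  bbaabbbabab$b  b
   10  bbabab$bbbaab  b
   11  bbbaabbbabab$  $
   12  bbbabab$bbbaa  a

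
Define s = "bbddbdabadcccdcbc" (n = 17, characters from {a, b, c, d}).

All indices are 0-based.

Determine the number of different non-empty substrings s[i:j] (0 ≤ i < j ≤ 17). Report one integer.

rank | idx | suffix
   0 |   6 | abadcccdcbc
   1 |   8 | adcccdcbc
   2 |   7 | badcccdcbc
   3 |   0 | bbddbdabadcccdcbc
   4 |  15 | bc
   5 |   4 | bdabadcccdcbc
   6 |   1 | bddbdabadcccdcbc
   7 |  16 | c
   8 |  14 | cbc
   9 |  10 | cccdcbc
  10 |  11 | ccdcbc
  11 |  12 | cdcbc
  12 |   5 | dabadcccdcbc
  13 |   3 | dbdabadcccdcbc
  14 |  13 | dcbc
  15 |   9 | dcccdcbc
  16 |   2 | ddbdabadcccdcbc

SA = [6, 8, 7, 0, 15, 4, 1, 16, 14, 10, 11, 12, 5, 3, 13, 9, 2]
[i] adj suffixes → lcp
  [1] 6/8 → 1 ('a')
  [2] 8/7 → 0 ('')
  [3] 7/0 → 1 ('b')
  [4] 0/15 → 1 ('b')
  [5] 15/4 → 1 ('b')
  [6] 4/1 → 2 ('bd')
  [7] 1/16 → 0 ('')
  [8] 16/14 → 1 ('c')
  [9] 14/10 → 1 ('c')
  [10] 10/11 → 2 ('cc')
  [11] 11/12 → 1 ('c')
  [12] 12/5 → 0 ('')
  [13] 5/3 → 1 ('d')
  [14] 3/13 → 1 ('d')
  [15] 13/9 → 2 ('dc')
  [16] 9/2 → 1 ('d')

n(n+1)/2 = 17·18/2 = 153
Σ LCP = 0 + 1 + 0 + 1 + 1 + 1 + 2 + 0 + 1 + 1 + 2 + 1 + 0 + 1 + 1 + 2 + 1 = 16
distinct = 153 − 16 = 137

137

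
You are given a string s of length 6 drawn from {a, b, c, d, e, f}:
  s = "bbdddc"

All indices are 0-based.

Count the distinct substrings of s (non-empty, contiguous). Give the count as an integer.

rank | idx | suffix
   0 |   0 | bbdddc
   1 |   1 | bdddc
   2 |   5 | c
   3 |   4 | dc
   4 |   3 | ddc
   5 |   2 | dddc

SA = [0, 1, 5, 4, 3, 2]
i: (SA[i-1],SA[i]) lcp shared
  1: (0,1) 1 'b'
  2: (1,5) 0 ''
  3: (5,4) 0 ''
  4: (4,3) 1 'd'
  5: (3,2) 2 'dd'

n(n+1)/2 = 6·7/2 = 21
Σ LCP = 0 + 1 + 0 + 0 + 1 + 2 = 4
distinct = 21 − 4 = 17

17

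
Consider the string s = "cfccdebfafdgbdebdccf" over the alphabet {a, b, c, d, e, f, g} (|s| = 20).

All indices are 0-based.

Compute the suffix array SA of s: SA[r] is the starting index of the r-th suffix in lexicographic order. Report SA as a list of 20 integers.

[8, 15, 12, 6, 2, 17, 3, 18, 0, 16, 13, 4, 10, 14, 5, 19, 7, 1, 9, 11]

rank | idx | suffix
   0 |   8 | afdgbdebdccf
   1 |  15 | bdccf
   2 |  12 | bdebdccf
   3 |   6 | bfafdgbdebdccf
   4 |   2 | ccdebfafdgbdebdccf
   5 |  17 | ccf
   6 |   3 | cdebfafdgbdebdccf
   7 |  18 | cf
   8 |   0 | cfccdebfafdgbdebdccf
   9 |  16 | dccf
  10 |  13 | debdccf
  11 |   4 | debfafdgbdebdccf
  12 |  10 | dgbdebdccf
  13 |  14 | ebdccf
  14 |   5 | ebfafdgbdebdccf
  15 |  19 | f
  16 |   7 | fafdgbdebdccf
  17 |   1 | fccdebfafdgbdebdccf
  18 |   9 | fdgbdebdccf
  19 |  11 | gbdebdccf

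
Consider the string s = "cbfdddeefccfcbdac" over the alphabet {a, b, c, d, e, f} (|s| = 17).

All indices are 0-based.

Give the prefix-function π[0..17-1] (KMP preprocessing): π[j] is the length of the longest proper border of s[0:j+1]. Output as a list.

π[0] = 0
j=1 s[j]='b': π[1]=0 (border '')
j=2 s[j]='f': π[2]=0 (border '')
j=3 s[j]='d': π[3]=0 (border '')
j=4 s[j]='d': π[4]=0 (border '')
j=5 s[j]='d': π[5]=0 (border '')
j=6 s[j]='e': π[6]=0 (border '')
j=7 s[j]='e': π[7]=0 (border '')
j=8 s[j]='f': π[8]=0 (border '')
j=9 s[j]='c': π[9]=1 (border 'c')
j=10 s[j]='c': k: 1→0; π[10]=1 (border 'c')
j=11 s[j]='f': k: 1→0; π[11]=0 (border '')
j=12 s[j]='c': π[12]=1 (border 'c')
j=13 s[j]='b': π[13]=2 (border 'cb')
j=14 s[j]='d': k: 2→0; π[14]=0 (border '')
j=15 s[j]='a': π[15]=0 (border '')
j=16 s[j]='c': π[16]=1 (border 'c')

[0, 0, 0, 0, 0, 0, 0, 0, 0, 1, 1, 0, 1, 2, 0, 0, 1]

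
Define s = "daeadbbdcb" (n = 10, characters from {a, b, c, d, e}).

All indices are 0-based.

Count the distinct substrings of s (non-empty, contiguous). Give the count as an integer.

sorted suffixes:
  #0 SA[0]=3  'adbbdcb'
  #1 SA[1]=1  'aeadbbdcb'
  #2 SA[2]=9  'b'
  #3 SA[3]=5  'bbdcb'
  #4 SA[4]=6  'bdcb'
  #5 SA[5]=8  'cb'
  #6 SA[6]=0  'daeadbbdcb'
  #7 SA[7]=4  'dbbdcb'
  #8 SA[8]=7  'dcb'
  #9 SA[9]=2  'eadbbdcb'

SA = [3, 1, 9, 5, 6, 8, 0, 4, 7, 2]
[i] adj suffixes → lcp
  [1] 3/1 → 1 ('a')
  [2] 1/9 → 0 ('')
  [3] 9/5 → 1 ('b')
  [4] 5/6 → 1 ('b')
  [5] 6/8 → 0 ('')
  [6] 8/0 → 0 ('')
  [7] 0/4 → 1 ('d')
  [8] 4/7 → 1 ('d')
  [9] 7/2 → 0 ('')

n(n+1)/2 = 10·11/2 = 55
Σ LCP = 0 + 1 + 0 + 1 + 1 + 0 + 0 + 1 + 1 + 0 = 5
distinct = 55 − 5 = 50

50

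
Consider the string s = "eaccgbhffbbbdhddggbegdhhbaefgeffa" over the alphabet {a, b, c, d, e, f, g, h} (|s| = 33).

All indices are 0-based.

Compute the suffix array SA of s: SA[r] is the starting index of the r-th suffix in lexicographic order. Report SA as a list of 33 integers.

[32, 1, 25, 24, 9, 10, 11, 18, 5, 2, 3, 14, 15, 12, 21, 0, 29, 26, 19, 31, 8, 30, 7, 27, 17, 4, 20, 28, 16, 23, 13, 6, 22]

rank | idx | suffix
   0 |  32 | a
   1 |   1 | accgbhffbbbdhddggbegdhhbaefgeffa
   2 |  25 | aefgeffa
   3 |  24 | baefgeffa
   4 |   9 | bbbdhddggbegdhhbaefgeffa
   5 |  10 | bbdhddggbegdhhbaefgeffa
   6 |  11 | bdhddggbegdhhbaefgeffa
   7 |  18 | begdhhbaefgeffa
   8 |   5 | bhffbbbdhddggbegdhhbaefgeffa
   9 |   2 | ccgbhffbbbdhddggbegdhhbaefgeffa
  10 |   3 | cgbhffbbbdhddggbegdhhbaefgeffa
  11 |  14 | ddggbegdhhbaefgeffa
  12 |  15 | dggbegdhhbaefgeffa
  13 |  12 | dhddggbegdhhbaefgeffa
  14 |  21 | dhhbaefgeffa
  15 |   0 | eaccgbhffbbbdhddggbegdhhbaefgeffa
  16 |  29 | effa
  17 |  26 | efgeffa
  18 |  19 | egdhhbaefgeffa
  19 |  31 | fa
  20 |   8 | fbbbdhddggbegdhhbaefgeffa
  21 |  30 | ffa
  22 |   7 | ffbbbdhddggbegdhhbaefgeffa
  23 |  27 | fgeffa
  24 |  17 | gbegdhhbaefgeffa
  25 |   4 | gbhffbbbdhddggbegdhhbaefgeffa
  26 |  20 | gdhhbaefgeffa
  27 |  28 | geffa
  28 |  16 | ggbegdhhbaefgeffa
  29 |  23 | hbaefgeffa
  30 |  13 | hddggbegdhhbaefgeffa
  31 |   6 | hffbbbdhddggbegdhhbaefgeffa
  32 |  22 | hhbaefgeffa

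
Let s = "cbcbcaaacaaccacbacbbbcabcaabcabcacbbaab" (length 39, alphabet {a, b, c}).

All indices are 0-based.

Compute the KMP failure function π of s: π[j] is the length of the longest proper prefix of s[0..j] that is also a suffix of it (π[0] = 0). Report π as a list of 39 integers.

[0, 0, 1, 2, 3, 0, 0, 0, 1, 0, 0, 1, 1, 0, 1, 2, 0, 1, 2, 0, 0, 1, 0, 0, 1, 0, 0, 0, 1, 0, 0, 1, 0, 1, 2, 0, 0, 0, 0]

π[0] = 0
j=1 s[j]='b': π[1]=0 (border '')
j=2 s[j]='c': π[2]=1 (border 'c')
j=3 s[j]='b': π[3]=2 (border 'cb')
j=4 s[j]='c': π[4]=3 (border 'cbc')
j=5 s[j]='a': k: 3→1→0; π[5]=0 (border '')
j=6 s[j]='a': π[6]=0 (border '')
j=7 s[j]='a': π[7]=0 (border '')
j=8 s[j]='c': π[8]=1 (border 'c')
j=9 s[j]='a': k: 1→0; π[9]=0 (border '')
j=10 s[j]='a': π[10]=0 (border '')
j=11 s[j]='c': π[11]=1 (border 'c')
j=12 s[j]='c': k: 1→0; π[12]=1 (border 'c')
j=13 s[j]='a': k: 1→0; π[13]=0 (border '')
j=14 s[j]='c': π[14]=1 (border 'c')
j=15 s[j]='b': π[15]=2 (border 'cb')
j=16 s[j]='a': k: 2→0; π[16]=0 (border '')
j=17 s[j]='c': π[17]=1 (border 'c')
j=18 s[j]='b': π[18]=2 (border 'cb')
j=19 s[j]='b': k: 2→0; π[19]=0 (border '')
j=20 s[j]='b': π[20]=0 (border '')
j=21 s[j]='c': π[21]=1 (border 'c')
j=22 s[j]='a': k: 1→0; π[22]=0 (border '')
j=23 s[j]='b': π[23]=0 (border '')
j=24 s[j]='c': π[24]=1 (border 'c')
j=25 s[j]='a': k: 1→0; π[25]=0 (border '')
j=26 s[j]='a': π[26]=0 (border '')
j=27 s[j]='b': π[27]=0 (border '')
j=28 s[j]='c': π[28]=1 (border 'c')
j=29 s[j]='a': k: 1→0; π[29]=0 (border '')
j=30 s[j]='b': π[30]=0 (border '')
j=31 s[j]='c': π[31]=1 (border 'c')
j=32 s[j]='a': k: 1→0; π[32]=0 (border '')
j=33 s[j]='c': π[33]=1 (border 'c')
j=34 s[j]='b': π[34]=2 (border 'cb')
j=35 s[j]='b': k: 2→0; π[35]=0 (border '')
j=36 s[j]='a': π[36]=0 (border '')
j=37 s[j]='a': π[37]=0 (border '')
j=38 s[j]='b': π[38]=0 (border '')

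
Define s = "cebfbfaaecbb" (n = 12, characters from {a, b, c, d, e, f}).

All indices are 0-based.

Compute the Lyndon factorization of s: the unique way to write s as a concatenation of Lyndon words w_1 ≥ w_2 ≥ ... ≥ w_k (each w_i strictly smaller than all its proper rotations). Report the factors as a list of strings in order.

emit factor 1: 'ce' (i=0, period=2)
emit factor 2: 'bf' (i=2, period=2)
emit factor 3: 'bf' (i=4, period=2)
emit factor 4: 'aaecbb' (i=6, period=6)

["ce", "bf", "bf", "aaecbb"]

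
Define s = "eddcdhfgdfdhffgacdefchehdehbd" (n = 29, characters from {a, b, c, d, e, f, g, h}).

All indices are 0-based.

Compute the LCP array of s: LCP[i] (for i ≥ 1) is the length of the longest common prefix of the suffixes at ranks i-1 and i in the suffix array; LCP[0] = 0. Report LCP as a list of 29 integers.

[0, 0, 0, 2, 1, 0, 1, 1, 1, 2, 1, 1, 3, 0, 1, 1, 2, 0, 1, 1, 1, 2, 0, 1, 0, 1, 1, 1, 2]

sorted suffixes:
  #0 SA[0]=15  'acdefchehdehbd'
  #1 SA[1]=27  'bd'
  #2 SA[2]=16  'cdefchehdehbd'
  #3 SA[3]=3  'cdhfgdfdhffgacdefchehdehbd'
  #4 SA[4]=20  'chehdehbd'
  #5 SA[5]=28  'd'
  #6 SA[6]=2  'dcdhfgdfdhffgacdefchehdehbd'
  #7 SA[7]=1  'ddcdhfgdfdhffgacdefchehdehbd'
  #8 SA[8]=17  'defchehdehbd'
  #9 SA[9]=24  'dehbd'
  #10 SA[10]=8  'dfdhffgacdefchehdehbd'
  #11 SA[11]=10  'dhffgacdefchehdehbd'
  #12 SA[12]=4  'dhfgdfdhffgacdefchehdehbd'
  #13 SA[13]=0  'eddcdhfgdfdhffgacdefchehdehbd'
  #14 SA[14]=18  'efchehdehbd'
  #15 SA[15]=25  'ehbd'
  #16 SA[16]=22  'ehdehbd'
  #17 SA[17]=19  'fchehdehbd'
  #18 SA[18]=9  'fdhffgacdefchehdehbd'
  #19 SA[19]=12  'ffgacdefchehdehbd'
  #20 SA[20]=13  'fgacdefchehdehbd'
  #21 SA[21]=6  'fgdfdhffgacdefchehdehbd'
  #22 SA[22]=14  'gacdefchehdehbd'
  #23 SA[23]=7  'gdfdhffgacdefchehdehbd'
  #24 SA[24]=26  'hbd'
  #25 SA[25]=23  'hdehbd'
  #26 SA[26]=21  'hehdehbd'
  #27 SA[27]=11  'hffgacdefchehdehbd'
  #28 SA[28]=5  'hfgdfdhffgacdefchehdehbd'

SA = [15, 27, 16, 3, 20, 28, 2, 1, 17, 24, 8, 10, 4, 0, 18, 25, 22, 19, 9, 12, 13, 6, 14, 7, 26, 23, 21, 11, 5]
rank  pair      lcp
   1  s[15:],s[27:]  0  ''
   2  s[27:],s[16:]  0  ''
   3  s[16:],s[3:]  2  'cd'
   4  s[3:],s[20:]  1  'c'
   5  s[20:],s[28:]  0  ''
   6  s[28:],s[2:]  1  'd'
   7  s[2:],s[1:]  1  'd'
   8  s[1:],s[17:]  1  'd'
   9  s[17:],s[24:]  2  'de'
  10  s[24:],s[8:]  1  'd'
  11  s[8:],s[10:]  1  'd'
  12  s[10:],s[4:]  3  'dhf'
  13  s[4:],s[0:]  0  ''
  14  s[0:],s[18:]  1  'e'
  15  s[18:],s[25:]  1  'e'
  16  s[25:],s[22:]  2  'eh'
  17  s[22:],s[19:]  0  ''
  18  s[19:],s[9:]  1  'f'
  19  s[9:],s[12:]  1  'f'
  20  s[12:],s[13:]  1  'f'
  21  s[13:],s[6:]  2  'fg'
  22  s[6:],s[14:]  0  ''
  23  s[14:],s[7:]  1  'g'
  24  s[7:],s[26:]  0  ''
  25  s[26:],s[23:]  1  'h'
  26  s[23:],s[21:]  1  'h'
  27  s[21:],s[11:]  1  'h'
  28  s[11:],s[5:]  2  'hf'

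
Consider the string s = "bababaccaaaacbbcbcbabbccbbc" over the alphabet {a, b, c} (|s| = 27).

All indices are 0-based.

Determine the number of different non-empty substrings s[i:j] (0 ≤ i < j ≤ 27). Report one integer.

rank→(start, suffix):
  0 → (8, 'aaaacbbcbcbabbccbbc')
  1 → (9, 'aaacbbcbcbabbccbbc')
  2 → (10, 'aacbbcbcbabbccbbc')
  3 → (1, 'ababaccaaaacbbcbcbabbccbbc')
  4 → (3, 'abaccaaaacbbcbcbabbccbbc')
  5 → (19, 'abbccbbc')
  6 → (11, 'acbbcbcbabbccbbc')
  7 → (5, 'accaaaacbbcbcbabbccbbc')
  8 → (0, 'bababaccaaaacbbcbcbabbccbbc')
  9 → (2, 'babaccaaaacbbcbcbabbccbbc')
  10 → (18, 'babbccbbc')
  11 → (4, 'baccaaaacbbcbcbabbccbbc')
  12 → (24, 'bbc')
  13 → (13, 'bbcbcbabbccbbc')
  14 → (20, 'bbccbbc')
  15 → (25, 'bc')
  16 → (16, 'bcbabbccbbc')
  17 → (14, 'bcbcbabbccbbc')
  18 → (21, 'bccbbc')
  19 → (26, 'c')
  20 → (7, 'caaaacbbcbcbabbccbbc')
  21 → (17, 'cbabbccbbc')
  22 → (23, 'cbbc')
  23 → (12, 'cbbcbcbabbccbbc')
  24 → (15, 'cbcbabbccbbc')
  25 → (6, 'ccaaaacbbcbcbabbccbbc')
  26 → (22, 'ccbbc')

SA = [8, 9, 10, 1, 3, 19, 11, 5, 0, 2, 18, 4, 24, 13, 20, 25, 16, 14, 21, 26, 7, 17, 23, 12, 15, 6, 22]
i: (SA[i-1],SA[i]) lcp shared
  1: (8,9) 3 'aaa'
  2: (9,10) 2 'aa'
  3: (10,1) 1 'a'
  4: (1,3) 3 'aba'
  5: (3,19) 2 'ab'
  6: (19,11) 1 'a'
  7: (11,5) 2 'ac'
  8: (5,0) 0 ''
  9: (0,2) 4 'baba'
  10: (2,18) 3 'bab'
  11: (18,4) 2 'ba'
  12: (4,24) 1 'b'
  13: (24,13) 3 'bbc'
  14: (13,20) 3 'bbc'
  15: (20,25) 1 'b'
  16: (25,16) 2 'bc'
  17: (16,14) 3 'bcb'
  18: (14,21) 2 'bc'
  19: (21,26) 0 ''
  20: (26,7) 1 'c'
  21: (7,17) 1 'c'
  22: (17,23) 2 'cb'
  23: (23,12) 4 'cbbc'
  24: (12,15) 2 'cb'
  25: (15,6) 1 'c'
  26: (6,22) 2 'cc'

n(n+1)/2 = 27·28/2 = 378
Σ LCP = 0 + 3 + 2 + 1 + 3 + 2 + 1 + 2 + 0 + 4 + 3 + 2 + 1 + 3 + 3 + 1 + 2 + 3 + 2 + 0 + 1 + 1 + 2 + 4 + 2 + 1 + 2 = 51
distinct = 378 − 51 = 327

327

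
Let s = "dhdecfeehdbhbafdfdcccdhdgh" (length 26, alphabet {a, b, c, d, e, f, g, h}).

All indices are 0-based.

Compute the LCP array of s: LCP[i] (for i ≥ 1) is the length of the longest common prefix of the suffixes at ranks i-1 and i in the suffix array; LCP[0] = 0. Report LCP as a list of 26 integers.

[0, 0, 1, 0, 2, 1, 1, 0, 1, 1, 1, 1, 1, 3, 0, 1, 1, 0, 2, 1, 0, 0, 1, 1, 2, 2]

rank | idx | suffix
   0 |  13 | afdfdcccdhdgh
   1 |  12 | bafdfdcccdhdgh
   2 |  10 | bhbafdfdcccdhdgh
   3 |  18 | cccdhdgh
   4 |  19 | ccdhdgh
   5 |  20 | cdhdgh
   6 |   4 | cfeehdbhbafdfdcccdhdgh
   7 |   9 | dbhbafdfdcccdhdgh
   8 |  17 | dcccdhdgh
   9 |   2 | decfeehdbhbafdfdcccdhdgh
  10 |  15 | dfdcccdhdgh
  11 |  23 | dgh
  12 |   0 | dhdecfeehdbhbafdfdcccdhdgh
  13 |  21 | dhdgh
  14 |   3 | ecfeehdbhbafdfdcccdhdgh
  15 |   6 | eehdbhbafdfdcccdhdgh
  16 |   7 | ehdbhbafdfdcccdhdgh
  17 |  16 | fdcccdhdgh
  18 |  14 | fdfdcccdhdgh
  19 |   5 | feehdbhbafdfdcccdhdgh
  20 |  24 | gh
  21 |  25 | h
  22 |  11 | hbafdfdcccdhdgh
  23 |   8 | hdbhbafdfdcccdhdgh
  24 |   1 | hdecfeehdbhbafdfdcccdhdgh
  25 |  22 | hdgh

SA = [13, 12, 10, 18, 19, 20, 4, 9, 17, 2, 15, 23, 0, 21, 3, 6, 7, 16, 14, 5, 24, 25, 11, 8, 1, 22]
[i] adj suffixes → lcp
  [1] 13/12 → 0 ('')
  [2] 12/10 → 1 ('b')
  [3] 10/18 → 0 ('')
  [4] 18/19 → 2 ('cc')
  [5] 19/20 → 1 ('c')
  [6] 20/4 → 1 ('c')
  [7] 4/9 → 0 ('')
  [8] 9/17 → 1 ('d')
  [9] 17/2 → 1 ('d')
  [10] 2/15 → 1 ('d')
  [11] 15/23 → 1 ('d')
  [12] 23/0 → 1 ('d')
  [13] 0/21 → 3 ('dhd')
  [14] 21/3 → 0 ('')
  [15] 3/6 → 1 ('e')
  [16] 6/7 → 1 ('e')
  [17] 7/16 → 0 ('')
  [18] 16/14 → 2 ('fd')
  [19] 14/5 → 1 ('f')
  [20] 5/24 → 0 ('')
  [21] 24/25 → 0 ('')
  [22] 25/11 → 1 ('h')
  [23] 11/8 → 1 ('h')
  [24] 8/1 → 2 ('hd')
  [25] 1/22 → 2 ('hd')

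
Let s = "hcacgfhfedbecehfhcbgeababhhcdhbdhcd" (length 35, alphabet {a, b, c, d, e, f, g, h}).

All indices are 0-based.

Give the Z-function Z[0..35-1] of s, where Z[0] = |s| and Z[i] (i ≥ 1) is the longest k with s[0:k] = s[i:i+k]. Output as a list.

[35, 0, 0, 0, 0, 0, 1, 0, 0, 0, 0, 0, 0, 0, 1, 0, 2, 0, 0, 0, 0, 0, 0, 0, 0, 1, 2, 0, 0, 1, 0, 0, 2, 0, 0]

Z[0]=35
i=1: outside box; Z[1]=0
i=2: outside box; Z[2]=0
i=3: outside box; Z[3]=0
i=4: outside box; Z[4]=0
i=5: outside box; Z[5]=0
i=6: outside box; Z[6]=1 extend→box=[6,7)
i=7: outside box; Z[7]=0
i=8: outside box; Z[8]=0
i=9: outside box; Z[9]=0
i=10: outside box; Z[10]=0
i=11: outside box; Z[11]=0
i=12: outside box; Z[12]=0
i=13: outside box; Z[13]=0
i=14: outside box; Z[14]=1 extend→box=[14,15)
i=15: outside box; Z[15]=0
i=16: outside box; Z[16]=2 extend→box=[16,18)
i=17: min(r-i=1, Z[1]=0)=0; Z[17]=0
i=18: outside box; Z[18]=0
i=19: outside box; Z[19]=0
i=20: outside box; Z[20]=0
i=21: outside box; Z[21]=0
i=22: outside box; Z[22]=0
i=23: outside box; Z[23]=0
i=24: outside box; Z[24]=0
i=25: outside box; Z[25]=1 extend→box=[25,26)
i=26: outside box; Z[26]=2 extend→box=[26,28)
i=27: min(r-i=1, Z[1]=0)=0; Z[27]=0
i=28: outside box; Z[28]=0
i=29: outside box; Z[29]=1 extend→box=[29,30)
i=30: outside box; Z[30]=0
i=31: outside box; Z[31]=0
i=32: outside box; Z[32]=2 extend→box=[32,34)
i=33: min(r-i=1, Z[1]=0)=0; Z[33]=0
i=34: outside box; Z[34]=0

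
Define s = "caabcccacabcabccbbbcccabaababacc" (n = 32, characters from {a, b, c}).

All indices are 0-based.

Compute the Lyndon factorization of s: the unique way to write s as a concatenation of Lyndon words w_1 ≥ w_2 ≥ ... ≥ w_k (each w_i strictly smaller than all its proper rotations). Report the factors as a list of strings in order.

["c", "aabcccacabcabccbbbcccab", "aababacc"]

emit factor 1: 'c' (i=0, period=1)
emit factor 2: 'aabcccacabcabccbbbcccab' (i=1, period=23)
emit factor 3: 'aababacc' (i=24, period=8)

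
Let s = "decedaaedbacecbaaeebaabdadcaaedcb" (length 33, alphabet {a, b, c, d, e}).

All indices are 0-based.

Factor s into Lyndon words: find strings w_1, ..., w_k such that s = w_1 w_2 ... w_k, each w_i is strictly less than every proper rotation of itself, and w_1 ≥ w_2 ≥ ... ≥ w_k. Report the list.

["de", "ced", "aaedbacecbaaeeb", "aabdadcaaedcb"]

emit factor 1: 'de' (i=0, period=2)
emit factor 2: 'ced' (i=2, period=3)
emit factor 3: 'aaedbacecbaaeeb' (i=5, period=15)
emit factor 4: 'aabdadcaaedcb' (i=20, period=13)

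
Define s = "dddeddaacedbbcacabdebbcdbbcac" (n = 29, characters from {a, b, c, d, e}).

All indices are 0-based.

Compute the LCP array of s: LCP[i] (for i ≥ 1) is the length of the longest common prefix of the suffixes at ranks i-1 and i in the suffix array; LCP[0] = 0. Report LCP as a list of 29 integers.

[0, 1, 1, 2, 2, 0, 5, 3, 1, 4, 2, 1, 0, 1, 2, 3, 1, 1, 0, 1, 6, 1, 2, 2, 1, 2, 0, 1, 2]

rank | idx | suffix
   0 |   6 | aacedbbcacabdebbcdbbcac
   1 |  16 | abdebbcdbbcac
   2 |  27 | ac
   3 |  14 | acabdebbcdbbcac
   4 |   7 | acedbbcacabdebbcdbbcac
   5 |  24 | bbcac
   6 |  11 | bbcacabdebbcdbbcac
   7 |  20 | bbcdbbcac
   8 |  25 | bcac
   9 |  12 | bcacabdebbcdbbcac
  10 |  21 | bcdbbcac
  11 |  17 | bdebbcdbbcac
  12 |  28 | c
  13 |  15 | cabdebbcdbbcac
  14 |  26 | cac
  15 |  13 | cacabdebbcdbbcac
  16 |  22 | cdbbcac
  17 |   8 | cedbbcacabdebbcdbbcac
  18 |   5 | daacedbbcacabdebbcdbbcac
  19 |  23 | dbbcac
  20 |  10 | dbbcacabdebbcdbbcac
  21 |   4 | ddaacedbbcacabdebbcdbbcac
  22 |   0 | dddeddaacedbbcacabdebbcdbbcac
  23 |   1 | ddeddaacedbbcacabdebbcdbbcac
  24 |  18 | debbcdbbcac
  25 |   2 | deddaacedbbcacabdebbcdbbcac
  26 |  19 | ebbcdbbcac
  27 |   9 | edbbcacabdebbcdbbcac
  28 |   3 | eddaacedbbcacabdebbcdbbcac

SA = [6, 16, 27, 14, 7, 24, 11, 20, 25, 12, 21, 17, 28, 15, 26, 13, 22, 8, 5, 23, 10, 4, 0, 1, 18, 2, 19, 9, 3]
rank  pair      lcp
   1  s[6:],s[16:]  1  'a'
   2  s[16:],s[27:]  1  'a'
   3  s[27:],s[14:]  2  'ac'
   4  s[14:],s[7:]  2  'ac'
   5  s[7:],s[24:]  0  ''
   6  s[24:],s[11:]  5  'bbcac'
   7  s[11:],s[20:]  3  'bbc'
   8  s[20:],s[25:]  1  'b'
   9  s[25:],s[12:]  4  'bcac'
  10  s[12:],s[21:]  2  'bc'
  11  s[21:],s[17:]  1  'b'
  12  s[17:],s[28:]  0  ''
  13  s[28:],s[15:]  1  'c'
  14  s[15:],s[26:]  2  'ca'
  15  s[26:],s[13:]  3  'cac'
  16  s[13:],s[22:]  1  'c'
  17  s[22:],s[8:]  1  'c'
  18  s[8:],s[5:]  0  ''
  19  s[5:],s[23:]  1  'd'
  20  s[23:],s[10:]  6  'dbbcac'
  21  s[10:],s[4:]  1  'd'
  22  s[4:],s[0:]  2  'dd'
  23  s[0:],s[1:]  2  'dd'
  24  s[1:],s[18:]  1  'd'
  25  s[18:],s[2:]  2  'de'
  26  s[2:],s[19:]  0  ''
  27  s[19:],s[9:]  1  'e'
  28  s[9:],s[3:]  2  'ed'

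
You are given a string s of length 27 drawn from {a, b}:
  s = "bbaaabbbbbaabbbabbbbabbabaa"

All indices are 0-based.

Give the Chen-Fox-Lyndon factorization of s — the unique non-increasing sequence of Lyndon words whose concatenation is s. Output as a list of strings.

emit factor 1: 'b' (i=0, period=1)
emit factor 2: 'b' (i=1, period=1)
emit factor 3: 'aaabbbbbaabbbabbbbabbab' (i=2, period=23)
emit factor 4: 'a' (i=25, period=1)
emit factor 5: 'a' (i=26, period=1)

["b", "b", "aaabbbbbaabbbabbbbabbab", "a", "a"]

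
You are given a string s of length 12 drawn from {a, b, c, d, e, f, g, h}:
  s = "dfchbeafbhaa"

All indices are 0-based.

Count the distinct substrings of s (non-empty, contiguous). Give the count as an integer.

rank | idx | suffix
   0 |  11 | a
   1 |  10 | aa
   2 |   6 | afbhaa
   3 |   4 | beafbhaa
   4 |   8 | bhaa
   5 |   2 | chbeafbhaa
   6 |   0 | dfchbeafbhaa
   7 |   5 | eafbhaa
   8 |   7 | fbhaa
   9 |   1 | fchbeafbhaa
  10 |   9 | haa
  11 |   3 | hbeafbhaa

SA = [11, 10, 6, 4, 8, 2, 0, 5, 7, 1, 9, 3]
[i] adj suffixes → lcp
  [1] 11/10 → 1 ('a')
  [2] 10/6 → 1 ('a')
  [3] 6/4 → 0 ('')
  [4] 4/8 → 1 ('b')
  [5] 8/2 → 0 ('')
  [6] 2/0 → 0 ('')
  [7] 0/5 → 0 ('')
  [8] 5/7 → 0 ('')
  [9] 7/1 → 1 ('f')
  [10] 1/9 → 0 ('')
  [11] 9/3 → 1 ('h')

n(n+1)/2 = 12·13/2 = 78
Σ LCP = 0 + 1 + 1 + 0 + 1 + 0 + 0 + 0 + 0 + 1 + 0 + 1 = 5
distinct = 78 − 5 = 73

73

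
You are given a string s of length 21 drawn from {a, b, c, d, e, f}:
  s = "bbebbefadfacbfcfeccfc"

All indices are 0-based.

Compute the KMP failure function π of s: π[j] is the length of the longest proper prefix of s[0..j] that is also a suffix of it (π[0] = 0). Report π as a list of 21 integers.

π[0] = 0
j=1 s[j]='b': π[1]=1 (border 'b')
j=2 s[j]='e': k: 1→0; π[2]=0 (border '')
j=3 s[j]='b': π[3]=1 (border 'b')
j=4 s[j]='b': π[4]=2 (border 'bb')
j=5 s[j]='e': π[5]=3 (border 'bbe')
j=6 s[j]='f': k: 3→0; π[6]=0 (border '')
j=7 s[j]='a': π[7]=0 (border '')
j=8 s[j]='d': π[8]=0 (border '')
j=9 s[j]='f': π[9]=0 (border '')
j=10 s[j]='a': π[10]=0 (border '')
j=11 s[j]='c': π[11]=0 (border '')
j=12 s[j]='b': π[12]=1 (border 'b')
j=13 s[j]='f': k: 1→0; π[13]=0 (border '')
j=14 s[j]='c': π[14]=0 (border '')
j=15 s[j]='f': π[15]=0 (border '')
j=16 s[j]='e': π[16]=0 (border '')
j=17 s[j]='c': π[17]=0 (border '')
j=18 s[j]='c': π[18]=0 (border '')
j=19 s[j]='f': π[19]=0 (border '')
j=20 s[j]='c': π[20]=0 (border '')

[0, 1, 0, 1, 2, 3, 0, 0, 0, 0, 0, 0, 1, 0, 0, 0, 0, 0, 0, 0, 0]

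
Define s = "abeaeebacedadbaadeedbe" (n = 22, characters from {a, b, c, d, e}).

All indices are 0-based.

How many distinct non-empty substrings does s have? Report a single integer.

230

rank | idx | suffix
   0 |  14 | aadeedbe
   1 |   0 | abeaeebacedadbaadeedbe
   2 |   7 | acedadbaadeedbe
   3 |  11 | adbaadeedbe
   4 |  15 | adeedbe
   5 |   3 | aeebacedadbaadeedbe
   6 |  13 | baadeedbe
   7 |   6 | bacedadbaadeedbe
   8 |  20 | be
   9 |   1 | beaeebacedadbaadeedbe
  10 |   8 | cedadbaadeedbe
  11 |  10 | dadbaadeedbe
  12 |  12 | dbaadeedbe
  13 |  19 | dbe
  14 |  16 | deedbe
  15 |  21 | e
  16 |   2 | eaeebacedadbaadeedbe
  17 |   5 | ebacedadbaadeedbe
  18 |   9 | edadbaadeedbe
  19 |  18 | edbe
  20 |   4 | eebacedadbaadeedbe
  21 |  17 | eedbe

SA = [14, 0, 7, 11, 15, 3, 13, 6, 20, 1, 8, 10, 12, 19, 16, 21, 2, 5, 9, 18, 4, 17]
rank  pair      lcp
   1  s[14:],s[0:]  1  'a'
   2  s[0:],s[7:]  1  'a'
   3  s[7:],s[11:]  1  'a'
   4  s[11:],s[15:]  2  'ad'
   5  s[15:],s[3:]  1  'a'
   6  s[3:],s[13:]  0  ''
   7  s[13:],s[6:]  2  'ba'
   8  s[6:],s[20:]  1  'b'
   9  s[20:],s[1:]  2  'be'
  10  s[1:],s[8:]  0  ''
  11  s[8:],s[10:]  0  ''
  12  s[10:],s[12:]  1  'd'
  13  s[12:],s[19:]  2  'db'
  14  s[19:],s[16:]  1  'd'
  15  s[16:],s[21:]  0  ''
  16  s[21:],s[2:]  1  'e'
  17  s[2:],s[5:]  1  'e'
  18  s[5:],s[9:]  1  'e'
  19  s[9:],s[18:]  2  'ed'
  20  s[18:],s[4:]  1  'e'
  21  s[4:],s[17:]  2  'ee'

n(n+1)/2 = 22·23/2 = 253
Σ LCP = 0 + 1 + 1 + 1 + 2 + 1 + 0 + 2 + 1 + 2 + 0 + 0 + 1 + 2 + 1 + 0 + 1 + 1 + 1 + 2 + 1 + 2 = 23
distinct = 253 − 23 = 230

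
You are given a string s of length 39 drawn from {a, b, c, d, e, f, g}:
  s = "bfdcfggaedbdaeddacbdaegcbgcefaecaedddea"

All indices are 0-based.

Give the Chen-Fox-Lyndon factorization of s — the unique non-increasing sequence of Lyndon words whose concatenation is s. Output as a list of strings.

["bfdcfgg", "aedbdaedd", "acbdaegcbgcefaecaeddde", "a"]

emit factor 1: 'bfdcfgg' (i=0, period=7)
emit factor 2: 'aedbdaedd' (i=7, period=9)
emit factor 3: 'acbdaegcbgcefaecaeddde' (i=16, period=22)
emit factor 4: 'a' (i=38, period=1)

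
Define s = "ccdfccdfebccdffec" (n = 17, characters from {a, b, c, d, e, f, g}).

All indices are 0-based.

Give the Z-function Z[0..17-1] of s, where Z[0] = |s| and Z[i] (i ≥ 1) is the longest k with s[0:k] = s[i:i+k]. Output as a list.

Z[0]=17
i=1: fresh scan; Z[1]=1 grow→box=[1,2)
i=2: fresh scan; Z[2]=0
i=3: fresh scan; Z[3]=0
i=4: fresh scan; Z[4]=4 grow→box=[4,8)
i=5: min(r-i=3, Z[1]=1)=1; Z[5]=1
i=6: min(r-i=2, Z[2]=0)=0; Z[6]=0
i=7: min(r-i=1, Z[3]=0)=0; Z[7]=0
i=8: fresh scan; Z[8]=0
i=9: fresh scan; Z[9]=0
i=10: fresh scan; Z[10]=4 grow→box=[10,14)
i=11: min(r-i=3, Z[1]=1)=1; Z[11]=1
i=12: min(r-i=2, Z[2]=0)=0; Z[12]=0
i=13: min(r-i=1, Z[3]=0)=0; Z[13]=0
i=14: fresh scan; Z[14]=0
i=15: fresh scan; Z[15]=0
i=16: fresh scan; Z[16]=1 grow→box=[16,17)

[17, 1, 0, 0, 4, 1, 0, 0, 0, 0, 4, 1, 0, 0, 0, 0, 1]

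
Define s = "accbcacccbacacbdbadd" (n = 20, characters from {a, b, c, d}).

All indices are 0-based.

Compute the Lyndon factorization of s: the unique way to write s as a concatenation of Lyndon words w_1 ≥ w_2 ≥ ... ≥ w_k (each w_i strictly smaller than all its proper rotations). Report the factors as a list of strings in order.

emit factor 1: 'accbcacccb' (i=0, period=10)
emit factor 2: 'acacbdbadd' (i=10, period=10)

["accbcacccb", "acacbdbadd"]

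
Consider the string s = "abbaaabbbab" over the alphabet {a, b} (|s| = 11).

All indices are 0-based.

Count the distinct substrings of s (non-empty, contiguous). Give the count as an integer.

49

rank | idx | suffix
   0 |   3 | aaabbbab
   1 |   4 | aabbbab
   2 |   9 | ab
   3 |   0 | abbaaabbbab
   4 |   5 | abbbab
   5 |  10 | b
   6 |   2 | baaabbbab
   7 |   8 | bab
   8 |   1 | bbaaabbbab
   9 |   7 | bbab
  10 |   6 | bbbab

SA = [3, 4, 9, 0, 5, 10, 2, 8, 1, 7, 6]
i: (SA[i-1],SA[i]) lcp shared
  1: (3,4) 2 'aa'
  2: (4,9) 1 'a'
  3: (9,0) 2 'ab'
  4: (0,5) 3 'abb'
  5: (5,10) 0 ''
  6: (10,2) 1 'b'
  7: (2,8) 2 'ba'
  8: (8,1) 1 'b'
  9: (1,7) 3 'bba'
  10: (7,6) 2 'bb'

n(n+1)/2 = 11·12/2 = 66
Σ LCP = 0 + 2 + 1 + 2 + 3 + 0 + 1 + 2 + 1 + 3 + 2 = 17
distinct = 66 − 17 = 49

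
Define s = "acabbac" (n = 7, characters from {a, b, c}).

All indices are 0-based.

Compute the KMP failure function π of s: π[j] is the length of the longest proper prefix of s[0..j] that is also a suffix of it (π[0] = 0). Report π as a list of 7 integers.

π[0] = 0
j=1 s[j]='c': π[1]=0 (border '')
j=2 s[j]='a': π[2]=1 (border 'a')
j=3 s[j]='b': k: 1→0; π[3]=0 (border '')
j=4 s[j]='b': π[4]=0 (border '')
j=5 s[j]='a': π[5]=1 (border 'a')
j=6 s[j]='c': π[6]=2 (border 'ac')

[0, 0, 1, 0, 0, 1, 2]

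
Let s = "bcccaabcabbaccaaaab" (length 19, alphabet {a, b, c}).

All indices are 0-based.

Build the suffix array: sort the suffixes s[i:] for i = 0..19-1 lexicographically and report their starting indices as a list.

rank→(start, suffix):
  0 → (14, 'aaaab')
  1 → (15, 'aaab')
  2 → (16, 'aab')
  3 → (4, 'aabcabbaccaaaab')
  4 → (17, 'ab')
  5 → (8, 'abbaccaaaab')
  6 → (5, 'abcabbaccaaaab')
  7 → (11, 'accaaaab')
  8 → (18, 'b')
  9 → (10, 'baccaaaab')
  10 → (9, 'bbaccaaaab')
  11 → (6, 'bcabbaccaaaab')
  12 → (0, 'bcccaabcabbaccaaaab')
  13 → (13, 'caaaab')
  14 → (3, 'caabcabbaccaaaab')
  15 → (7, 'cabbaccaaaab')
  16 → (12, 'ccaaaab')
  17 → (2, 'ccaabcabbaccaaaab')
  18 → (1, 'cccaabcabbaccaaaab')

[14, 15, 16, 4, 17, 8, 5, 11, 18, 10, 9, 6, 0, 13, 3, 7, 12, 2, 1]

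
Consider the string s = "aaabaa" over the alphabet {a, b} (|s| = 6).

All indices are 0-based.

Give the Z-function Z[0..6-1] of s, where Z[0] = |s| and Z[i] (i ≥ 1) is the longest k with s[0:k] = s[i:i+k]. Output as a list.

[6, 2, 1, 0, 2, 1]

Z[0]=6
i=1: fresh scan; Z[1]=2 scan→box=[1,3)
i=2: min(r-i=1, Z[1]=2)=1; Z[2]=1
i=3: fresh scan; Z[3]=0
i=4: fresh scan; Z[4]=2 scan→box=[4,6)
i=5: min(r-i=1, Z[1]=2)=1; Z[5]=1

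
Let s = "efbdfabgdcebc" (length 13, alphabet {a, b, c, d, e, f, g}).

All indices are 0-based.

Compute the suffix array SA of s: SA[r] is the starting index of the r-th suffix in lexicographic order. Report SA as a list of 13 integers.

[5, 11, 2, 6, 12, 9, 8, 3, 10, 0, 4, 1, 7]

rank→(start, suffix):
  0 → (5, 'abgdcebc')
  1 → (11, 'bc')
  2 → (2, 'bdfabgdcebc')
  3 → (6, 'bgdcebc')
  4 → (12, 'c')
  5 → (9, 'cebc')
  6 → (8, 'dcebc')
  7 → (3, 'dfabgdcebc')
  8 → (10, 'ebc')
  9 → (0, 'efbdfabgdcebc')
  10 → (4, 'fabgdcebc')
  11 → (1, 'fbdfabgdcebc')
  12 → (7, 'gdcebc')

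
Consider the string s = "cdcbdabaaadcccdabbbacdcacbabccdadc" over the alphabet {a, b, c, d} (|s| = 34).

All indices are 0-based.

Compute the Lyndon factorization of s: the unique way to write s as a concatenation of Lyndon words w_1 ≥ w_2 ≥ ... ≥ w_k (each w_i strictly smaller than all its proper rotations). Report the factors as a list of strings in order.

["cd", "c", "bd", "ab", "aaadcccdabbbacdcacbabccdadc"]

emit factor 1: 'cd' (i=0, period=2)
emit factor 2: 'c' (i=2, period=1)
emit factor 3: 'bd' (i=3, period=2)
emit factor 4: 'ab' (i=5, period=2)
emit factor 5: 'aaadcccdabbbacdcacbabccdadc' (i=7, period=27)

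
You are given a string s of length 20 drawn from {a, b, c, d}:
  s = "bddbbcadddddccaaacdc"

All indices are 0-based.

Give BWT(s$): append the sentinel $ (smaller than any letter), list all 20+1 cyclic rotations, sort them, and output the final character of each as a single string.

rank  rotation               last
    0  $bddbbcadddddccaaacdc  c
    1  aaacdc$bddbbcadddddcc  c
    2  aacdc$bddbbcadddddcca  a
    3  acdc$bddbbcadddddccaa  a
    4  adddddccaaacdc$bddbbc  c
    5  bbcadddddccaaacdc$bdd  d
    6  bcadddddccaaacdc$bddb  b
    7  bddbbcadddddccaaacdc$  $
    8  c$bddbbcadddddccaaacd  d
    9  caaacdc$bddbbcadddddc  c
   10  cadddddccaaacdc$bddbb  b
   11  ccaaacdc$bddbbcaddddd  d
   12  cdc$bddbbcadddddccaaa  a
   13  dbbcadddddccaaacdc$bd  d
   14  dc$bddbbcadddddccaaac  c
   15  dccaaacdc$bddbbcadddd  d
   16  ddbbcadddddccaaacdc$b  b
   17  ddccaaacdc$bddbbcaddd  d
   18  dddccaaacdc$bddbbcadd  d
   19  ddddccaaacdc$bddbbcad  d
   20  dddddccaaacdc$bddbbca  a

ccaacdb$dcbdadcdbddda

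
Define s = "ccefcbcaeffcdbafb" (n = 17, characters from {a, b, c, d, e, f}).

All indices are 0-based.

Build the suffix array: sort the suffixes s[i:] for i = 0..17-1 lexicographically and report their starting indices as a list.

[7, 14, 16, 13, 5, 6, 4, 0, 11, 1, 12, 2, 8, 15, 3, 10, 9]

rank→(start, suffix):
  0 → (7, 'aeffcdbafb')
  1 → (14, 'afb')
  2 → (16, 'b')
  3 → (13, 'bafb')
  4 → (5, 'bcaeffcdbafb')
  5 → (6, 'caeffcdbafb')
  6 → (4, 'cbcaeffcdbafb')
  7 → (0, 'ccefcbcaeffcdbafb')
  8 → (11, 'cdbafb')
  9 → (1, 'cefcbcaeffcdbafb')
  10 → (12, 'dbafb')
  11 → (2, 'efcbcaeffcdbafb')
  12 → (8, 'effcdbafb')
  13 → (15, 'fb')
  14 → (3, 'fcbcaeffcdbafb')
  15 → (10, 'fcdbafb')
  16 → (9, 'ffcdbafb')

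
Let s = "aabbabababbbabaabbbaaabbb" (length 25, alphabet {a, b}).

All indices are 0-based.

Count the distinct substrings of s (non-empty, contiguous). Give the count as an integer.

254

rank→(start, suffix):
  0 → (19, 'aaabbb')
  1 → (0, 'aabbabababbbabaabbbaaabbb')
  2 → (20, 'aabbb')
  3 → (14, 'aabbbaaabbb')
  4 → (12, 'abaabbbaaabbb')
  5 → (4, 'abababbbabaabbbaaabbb')
  6 → (6, 'ababbbabaabbbaaabbb')
  7 → (1, 'abbabababbbabaabbbaaabbb')
  8 → (21, 'abbb')
  9 → (15, 'abbbaaabbb')
  10 → (8, 'abbbabaabbbaaabbb')
  11 → (24, 'b')
  12 → (18, 'baaabbb')
  13 → (13, 'baabbbaaabbb')
  14 → (11, 'babaabbbaaabbb')
  15 → (3, 'babababbbabaabbbaaabbb')
  16 → (5, 'bababbbabaabbbaaabbb')
  17 → (7, 'babbbabaabbbaaabbb')
  18 → (23, 'bb')
  19 → (17, 'bbaaabbb')
  20 → (10, 'bbabaabbbaaabbb')
  21 → (2, 'bbabababbbabaabbbaaabbb')
  22 → (22, 'bbb')
  23 → (16, 'bbbaaabbb')
  24 → (9, 'bbbabaabbbaaabbb')

SA = [19, 0, 20, 14, 12, 4, 6, 1, 21, 15, 8, 24, 18, 13, 11, 3, 5, 7, 23, 17, 10, 2, 22, 16, 9]
[i] adj suffixes → lcp
  [1] 19/0 → 2 ('aa')
  [2] 0/20 → 4 ('aabb')
  [3] 20/14 → 5 ('aabbb')
  [4] 14/12 → 1 ('a')
  [5] 12/4 → 3 ('aba')
  [6] 4/6 → 4 ('abab')
  [7] 6/1 → 2 ('ab')
  [8] 1/21 → 3 ('abb')
  [9] 21/15 → 4 ('abbb')
  [10] 15/8 → 5 ('abbba')
  [11] 8/24 → 0 ('')
  [12] 24/18 → 1 ('b')
  [13] 18/13 → 3 ('baa')
  [14] 13/11 → 2 ('ba')
  [15] 11/3 → 4 ('baba')
  [16] 3/5 → 5 ('babab')
  [17] 5/7 → 3 ('bab')
  [18] 7/23 → 1 ('b')
  [19] 23/17 → 2 ('bb')
  [20] 17/10 → 3 ('bba')
  [21] 10/2 → 5 ('bbaba')
  [22] 2/22 → 2 ('bb')
  [23] 22/16 → 3 ('bbb')
  [24] 16/9 → 4 ('bbba')

n(n+1)/2 = 25·26/2 = 325
Σ LCP = 0 + 2 + 4 + 5 + 1 + 3 + 4 + 2 + 3 + 4 + 5 + 0 + 1 + 3 + 2 + 4 + 5 + 3 + 1 + 2 + 3 + 5 + 2 + 3 + 4 = 71
distinct = 325 − 71 = 254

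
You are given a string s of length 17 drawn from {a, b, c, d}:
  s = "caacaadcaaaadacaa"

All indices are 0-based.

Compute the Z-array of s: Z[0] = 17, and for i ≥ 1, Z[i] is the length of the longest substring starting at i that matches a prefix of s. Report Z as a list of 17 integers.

[17, 0, 0, 3, 0, 0, 0, 3, 0, 0, 0, 0, 0, 0, 3, 0, 0]

Z[0]=17
i=1: fresh scan; Z[1]=0
i=2: fresh scan; Z[2]=0
i=3: fresh scan; Z[3]=3 extend→box=[3,6)
i=4: min(r-i=2, Z[1]=0)=0; Z[4]=0
i=5: min(r-i=1, Z[2]=0)=0; Z[5]=0
i=6: fresh scan; Z[6]=0
i=7: fresh scan; Z[7]=3 extend→box=[7,10)
i=8: min(r-i=2, Z[1]=0)=0; Z[8]=0
i=9: min(r-i=1, Z[2]=0)=0; Z[9]=0
i=10: fresh scan; Z[10]=0
i=11: fresh scan; Z[11]=0
i=12: fresh scan; Z[12]=0
i=13: fresh scan; Z[13]=0
i=14: fresh scan; Z[14]=3 extend→box=[14,17)
i=15: min(r-i=2, Z[1]=0)=0; Z[15]=0
i=16: min(r-i=1, Z[2]=0)=0; Z[16]=0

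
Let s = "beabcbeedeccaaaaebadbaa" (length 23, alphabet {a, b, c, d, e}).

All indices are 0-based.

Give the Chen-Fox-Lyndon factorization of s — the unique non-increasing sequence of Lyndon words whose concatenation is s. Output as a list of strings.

["be", "abcbeedecc", "aaaaebadb", "a", "a"]

emit factor 1: 'be' (i=0, period=2)
emit factor 2: 'abcbeedecc' (i=2, period=10)
emit factor 3: 'aaaaebadb' (i=12, period=9)
emit factor 4: 'a' (i=21, period=1)
emit factor 5: 'a' (i=22, period=1)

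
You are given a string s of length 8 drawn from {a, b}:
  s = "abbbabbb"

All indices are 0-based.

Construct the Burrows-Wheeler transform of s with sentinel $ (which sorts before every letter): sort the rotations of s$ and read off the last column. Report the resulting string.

bb$bbbbaa

rank  rotation   last
    0  $abbbabbb  b
    1  abbb$abbb  b
    2  abbbabbb$  $
    3  b$abbbabb  b
    4  babbb$abb  b
    5  bb$abbbab  b
    6  bbabbb$ab  b
    7  bbb$abbba  a
    8  bbbabbb$a  a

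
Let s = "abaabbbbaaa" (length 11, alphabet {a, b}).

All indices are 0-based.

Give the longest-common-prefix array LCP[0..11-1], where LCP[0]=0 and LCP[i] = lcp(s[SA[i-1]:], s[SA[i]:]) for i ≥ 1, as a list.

sorted suffixes:
  #0 SA[0]=10  'a'
  #1 SA[1]=9  'aa'
  #2 SA[2]=8  'aaa'
  #3 SA[3]=2  'aabbbbaaa'
  #4 SA[4]=0  'abaabbbbaaa'
  #5 SA[5]=3  'abbbbaaa'
  #6 SA[6]=7  'baaa'
  #7 SA[7]=1  'baabbbbaaa'
  #8 SA[8]=6  'bbaaa'
  #9 SA[9]=5  'bbbaaa'
  #10 SA[10]=4  'bbbbaaa'

SA = [10, 9, 8, 2, 0, 3, 7, 1, 6, 5, 4]
i: (SA[i-1],SA[i]) lcp shared
  1: (10,9) 1 'a'
  2: (9,8) 2 'aa'
  3: (8,2) 2 'aa'
  4: (2,0) 1 'a'
  5: (0,3) 2 'ab'
  6: (3,7) 0 ''
  7: (7,1) 3 'baa'
  8: (1,6) 1 'b'
  9: (6,5) 2 'bb'
  10: (5,4) 3 'bbb'

[0, 1, 2, 2, 1, 2, 0, 3, 1, 2, 3]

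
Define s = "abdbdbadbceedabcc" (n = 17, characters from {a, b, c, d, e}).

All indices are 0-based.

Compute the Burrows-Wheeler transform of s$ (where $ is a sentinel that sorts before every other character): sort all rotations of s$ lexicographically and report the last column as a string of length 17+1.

rank  rotation            last
    0  $abdbdbadbceedabcc  c
    1  abcc$abdbdbadbceed  d
    2  abdbdbadbceedabcc$  $
    3  adbceedabcc$abdbdb  b
    4  badbceedabcc$abdbd  d
    5  bcc$abdbdbadbceeda  a
    6  bceedabcc$abdbdbad  d
    7  bdbadbceedabcc$abd  d
    8  bdbdbadbceedabcc$a  a
    9  c$abdbdbadbceedabc  c
   10  cc$abdbdbadbceedab  b
   11  ceedabcc$abdbdbadb  b
   12  dabcc$abdbdbadbcee  e
   13  dbadbceedabcc$abdb  b
   14  dbceedabcc$abdbdba  a
   15  dbdbadbceedabcc$ab  b
   16  edabcc$abdbdbadbce  e
   17  eedabcc$abdbdbadbc  c

cd$bdaddacbbebabec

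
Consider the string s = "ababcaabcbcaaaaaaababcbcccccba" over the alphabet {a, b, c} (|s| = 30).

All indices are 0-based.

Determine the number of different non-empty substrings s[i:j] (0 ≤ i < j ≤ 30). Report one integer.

387

sorted suffixes:
  #0 SA[0]=29  'a'
  #1 SA[1]=11  'aaaaaaababcbcccccba'
  #2 SA[2]=12  'aaaaaababcbcccccba'
  #3 SA[3]=13  'aaaaababcbcccccba'
  #4 SA[4]=14  'aaaababcbcccccba'
  #5 SA[5]=15  'aaababcbcccccba'
  #6 SA[6]=16  'aababcbcccccba'
  #7 SA[7]=5  'aabcbcaaaaaaababcbcccccba'
  #8 SA[8]=0  'ababcaabcbcaaaaaaababcbcccccba'
  #9 SA[9]=17  'ababcbcccccba'
  #10 SA[10]=2  'abcaabcbcaaaaaaababcbcccccba'
  #11 SA[11]=6  'abcbcaaaaaaababcbcccccba'
  #12 SA[12]=19  'abcbcccccba'
  #13 SA[13]=28  'ba'
  #14 SA[14]=1  'babcaabcbcaaaaaaababcbcccccba'
  #15 SA[15]=18  'babcbcccccba'
  #16 SA[16]=9  'bcaaaaaaababcbcccccba'
  #17 SA[17]=3  'bcaabcbcaaaaaaababcbcccccba'
  #18 SA[18]=7  'bcbcaaaaaaababcbcccccba'
  #19 SA[19]=20  'bcbcccccba'
  #20 SA[20]=22  'bcccccba'
  #21 SA[21]=10  'caaaaaaababcbcccccba'
  #22 SA[22]=4  'caabcbcaaaaaaababcbcccccba'
  #23 SA[23]=27  'cba'
  #24 SA[24]=8  'cbcaaaaaaababcbcccccba'
  #25 SA[25]=21  'cbcccccba'
  #26 SA[26]=26  'ccba'
  #27 SA[27]=25  'cccba'
  #28 SA[28]=24  'ccccba'
  #29 SA[29]=23  'cccccba'

SA = [29, 11, 12, 13, 14, 15, 16, 5, 0, 17, 2, 6, 19, 28, 1, 18, 9, 3, 7, 20, 22, 10, 4, 27, 8, 21, 26, 25, 24, 23]
[i] adj suffixes → lcp
  [1] 29/11 → 1 ('a')
  [2] 11/12 → 6 ('aaaaaa')
  [3] 12/13 → 5 ('aaaaa')
  [4] 13/14 → 4 ('aaaa')
  [5] 14/15 → 3 ('aaa')
  [6] 15/16 → 2 ('aa')
  [7] 16/5 → 3 ('aab')
  [8] 5/0 → 1 ('a')
  [9] 0/17 → 5 ('ababc')
  [10] 17/2 → 2 ('ab')
  [11] 2/6 → 3 ('abc')
  [12] 6/19 → 5 ('abcbc')
  [13] 19/28 → 0 ('')
  [14] 28/1 → 2 ('ba')
  [15] 1/18 → 4 ('babc')
  [16] 18/9 → 1 ('b')
  [17] 9/3 → 4 ('bcaa')
  [18] 3/7 → 2 ('bc')
  [19] 7/20 → 4 ('bcbc')
  [20] 20/22 → 2 ('bc')
  [21] 22/10 → 0 ('')
  [22] 10/4 → 3 ('caa')
  [23] 4/27 → 1 ('c')
  [24] 27/8 → 2 ('cb')
  [25] 8/21 → 3 ('cbc')
  [26] 21/26 → 1 ('c')
  [27] 26/25 → 2 ('cc')
  [28] 25/24 → 3 ('ccc')
  [29] 24/23 → 4 ('cccc')

n(n+1)/2 = 30·31/2 = 465
Σ LCP = 0 + 1 + 6 + 5 + 4 + 3 + 2 + 3 + 1 + 5 + 2 + 3 + 5 + 0 + 2 + 4 + 1 + 4 + 2 + 4 + 2 + 0 + 3 + 1 + 2 + 3 + 1 + 2 + 3 + 4 = 78
distinct = 465 − 78 = 387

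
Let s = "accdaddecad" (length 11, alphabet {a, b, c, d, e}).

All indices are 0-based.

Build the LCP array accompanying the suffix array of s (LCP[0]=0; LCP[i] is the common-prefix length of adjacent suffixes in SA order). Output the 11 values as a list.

rank→(start, suffix):
  0 → (0, 'accdaddecad')
  1 → (9, 'ad')
  2 → (4, 'addecad')
  3 → (8, 'cad')
  4 → (1, 'ccdaddecad')
  5 → (2, 'cdaddecad')
  6 → (10, 'd')
  7 → (3, 'daddecad')
  8 → (5, 'ddecad')
  9 → (6, 'decad')
  10 → (7, 'ecad')

SA = [0, 9, 4, 8, 1, 2, 10, 3, 5, 6, 7]
i: (SA[i-1],SA[i]) lcp shared
  1: (0,9) 1 'a'
  2: (9,4) 2 'ad'
  3: (4,8) 0 ''
  4: (8,1) 1 'c'
  5: (1,2) 1 'c'
  6: (2,10) 0 ''
  7: (10,3) 1 'd'
  8: (3,5) 1 'd'
  9: (5,6) 1 'd'
  10: (6,7) 0 ''

[0, 1, 2, 0, 1, 1, 0, 1, 1, 1, 0]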